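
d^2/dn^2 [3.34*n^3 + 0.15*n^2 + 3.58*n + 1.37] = 20.04*n + 0.3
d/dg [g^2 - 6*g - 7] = 2*g - 6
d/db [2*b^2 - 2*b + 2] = 4*b - 2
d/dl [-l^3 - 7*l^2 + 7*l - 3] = -3*l^2 - 14*l + 7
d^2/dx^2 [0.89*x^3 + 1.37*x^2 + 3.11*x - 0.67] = 5.34*x + 2.74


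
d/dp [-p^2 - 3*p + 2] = -2*p - 3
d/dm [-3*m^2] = -6*m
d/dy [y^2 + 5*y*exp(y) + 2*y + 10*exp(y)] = 5*y*exp(y) + 2*y + 15*exp(y) + 2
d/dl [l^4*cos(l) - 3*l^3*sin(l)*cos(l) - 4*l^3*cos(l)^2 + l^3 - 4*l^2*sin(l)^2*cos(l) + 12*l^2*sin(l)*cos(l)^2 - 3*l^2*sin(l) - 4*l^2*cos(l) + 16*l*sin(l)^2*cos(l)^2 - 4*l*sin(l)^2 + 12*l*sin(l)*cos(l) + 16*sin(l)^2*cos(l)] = -l^4*sin(l) + 4*l^3*sin(2*l) + 4*l^3*cos(l) - 3*l^3*cos(2*l) + 5*l^2*sin(l) - 9*l^2*sin(2*l)/2 - 3*l^2*sin(3*l) - 6*l^2*cos(2*l) + 9*l^2*cos(3*l) - 3*l^2 - 16*l*sin(2*l) + 6*l*sin(3*l) + 8*l*sin(4*l) + 12*sqrt(2)*l*sin(2*l + pi/4) - 10*l*cos(l) + 2*l*cos(3*l) - 4*(cos(2*l) - 1)^2 - 4*sin(l) + 12*sin(3*l) - 6*sqrt(2)*cos(2*l + pi/4) + 6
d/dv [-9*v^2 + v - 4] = 1 - 18*v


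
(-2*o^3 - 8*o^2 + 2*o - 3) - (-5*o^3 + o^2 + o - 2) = 3*o^3 - 9*o^2 + o - 1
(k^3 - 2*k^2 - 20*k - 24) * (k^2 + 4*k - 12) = k^5 + 2*k^4 - 40*k^3 - 80*k^2 + 144*k + 288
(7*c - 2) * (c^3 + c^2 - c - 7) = 7*c^4 + 5*c^3 - 9*c^2 - 47*c + 14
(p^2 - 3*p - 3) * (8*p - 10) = 8*p^3 - 34*p^2 + 6*p + 30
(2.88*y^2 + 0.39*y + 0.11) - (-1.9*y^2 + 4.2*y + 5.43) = 4.78*y^2 - 3.81*y - 5.32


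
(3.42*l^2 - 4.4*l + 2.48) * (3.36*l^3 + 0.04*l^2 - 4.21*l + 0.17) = 11.4912*l^5 - 14.6472*l^4 - 6.2414*l^3 + 19.2046*l^2 - 11.1888*l + 0.4216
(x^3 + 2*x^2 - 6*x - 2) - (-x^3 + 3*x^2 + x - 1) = 2*x^3 - x^2 - 7*x - 1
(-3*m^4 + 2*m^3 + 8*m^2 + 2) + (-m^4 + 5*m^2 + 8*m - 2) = -4*m^4 + 2*m^3 + 13*m^2 + 8*m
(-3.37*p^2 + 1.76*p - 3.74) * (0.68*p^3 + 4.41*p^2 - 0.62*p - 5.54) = -2.2916*p^5 - 13.6649*p^4 + 7.3078*p^3 + 1.0852*p^2 - 7.4316*p + 20.7196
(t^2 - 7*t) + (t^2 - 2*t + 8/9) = 2*t^2 - 9*t + 8/9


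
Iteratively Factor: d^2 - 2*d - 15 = (d - 5)*(d + 3)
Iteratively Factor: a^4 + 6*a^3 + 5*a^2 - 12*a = (a - 1)*(a^3 + 7*a^2 + 12*a) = a*(a - 1)*(a^2 + 7*a + 12) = a*(a - 1)*(a + 4)*(a + 3)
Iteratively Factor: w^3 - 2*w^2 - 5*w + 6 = (w - 3)*(w^2 + w - 2) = (w - 3)*(w + 2)*(w - 1)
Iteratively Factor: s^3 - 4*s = (s + 2)*(s^2 - 2*s) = s*(s + 2)*(s - 2)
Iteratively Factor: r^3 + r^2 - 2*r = (r - 1)*(r^2 + 2*r) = (r - 1)*(r + 2)*(r)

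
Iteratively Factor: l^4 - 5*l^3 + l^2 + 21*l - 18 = (l + 2)*(l^3 - 7*l^2 + 15*l - 9) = (l - 3)*(l + 2)*(l^2 - 4*l + 3) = (l - 3)*(l - 1)*(l + 2)*(l - 3)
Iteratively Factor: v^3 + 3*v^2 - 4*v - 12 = (v + 3)*(v^2 - 4) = (v + 2)*(v + 3)*(v - 2)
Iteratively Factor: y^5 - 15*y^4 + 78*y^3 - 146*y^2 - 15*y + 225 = (y + 1)*(y^4 - 16*y^3 + 94*y^2 - 240*y + 225) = (y - 3)*(y + 1)*(y^3 - 13*y^2 + 55*y - 75) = (y - 3)^2*(y + 1)*(y^2 - 10*y + 25) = (y - 5)*(y - 3)^2*(y + 1)*(y - 5)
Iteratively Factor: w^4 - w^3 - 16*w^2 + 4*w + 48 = (w - 4)*(w^3 + 3*w^2 - 4*w - 12) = (w - 4)*(w + 2)*(w^2 + w - 6) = (w - 4)*(w + 2)*(w + 3)*(w - 2)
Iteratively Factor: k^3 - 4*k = (k + 2)*(k^2 - 2*k) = (k - 2)*(k + 2)*(k)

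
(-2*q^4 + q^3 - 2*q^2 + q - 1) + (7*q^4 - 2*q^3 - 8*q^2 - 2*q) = 5*q^4 - q^3 - 10*q^2 - q - 1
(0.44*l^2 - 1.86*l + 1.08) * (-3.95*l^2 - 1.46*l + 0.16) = -1.738*l^4 + 6.7046*l^3 - 1.48*l^2 - 1.8744*l + 0.1728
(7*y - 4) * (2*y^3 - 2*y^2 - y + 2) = 14*y^4 - 22*y^3 + y^2 + 18*y - 8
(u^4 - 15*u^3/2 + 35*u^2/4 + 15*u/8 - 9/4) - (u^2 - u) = u^4 - 15*u^3/2 + 31*u^2/4 + 23*u/8 - 9/4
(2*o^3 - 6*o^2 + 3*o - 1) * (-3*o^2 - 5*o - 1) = -6*o^5 + 8*o^4 + 19*o^3 - 6*o^2 + 2*o + 1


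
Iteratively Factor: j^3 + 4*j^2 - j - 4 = (j - 1)*(j^2 + 5*j + 4) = (j - 1)*(j + 4)*(j + 1)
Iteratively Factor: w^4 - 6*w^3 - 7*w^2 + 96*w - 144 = (w - 4)*(w^3 - 2*w^2 - 15*w + 36) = (w - 4)*(w - 3)*(w^2 + w - 12) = (w - 4)*(w - 3)^2*(w + 4)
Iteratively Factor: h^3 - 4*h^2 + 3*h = (h - 1)*(h^2 - 3*h) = h*(h - 1)*(h - 3)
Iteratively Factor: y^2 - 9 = (y - 3)*(y + 3)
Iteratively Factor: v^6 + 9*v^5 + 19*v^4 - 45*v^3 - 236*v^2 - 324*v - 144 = (v + 1)*(v^5 + 8*v^4 + 11*v^3 - 56*v^2 - 180*v - 144) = (v + 1)*(v + 2)*(v^4 + 6*v^3 - v^2 - 54*v - 72) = (v - 3)*(v + 1)*(v + 2)*(v^3 + 9*v^2 + 26*v + 24) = (v - 3)*(v + 1)*(v + 2)*(v + 4)*(v^2 + 5*v + 6) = (v - 3)*(v + 1)*(v + 2)*(v + 3)*(v + 4)*(v + 2)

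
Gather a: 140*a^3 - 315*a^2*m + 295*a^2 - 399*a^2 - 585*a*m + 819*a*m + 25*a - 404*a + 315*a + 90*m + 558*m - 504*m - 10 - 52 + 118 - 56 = 140*a^3 + a^2*(-315*m - 104) + a*(234*m - 64) + 144*m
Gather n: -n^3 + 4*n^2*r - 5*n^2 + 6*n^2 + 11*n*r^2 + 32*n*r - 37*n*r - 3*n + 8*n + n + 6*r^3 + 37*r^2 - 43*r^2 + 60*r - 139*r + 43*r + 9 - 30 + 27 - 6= -n^3 + n^2*(4*r + 1) + n*(11*r^2 - 5*r + 6) + 6*r^3 - 6*r^2 - 36*r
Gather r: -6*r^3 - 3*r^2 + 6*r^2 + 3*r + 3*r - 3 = -6*r^3 + 3*r^2 + 6*r - 3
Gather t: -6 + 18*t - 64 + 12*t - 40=30*t - 110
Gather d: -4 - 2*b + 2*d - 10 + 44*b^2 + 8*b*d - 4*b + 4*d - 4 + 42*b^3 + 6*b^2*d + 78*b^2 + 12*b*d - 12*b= 42*b^3 + 122*b^2 - 18*b + d*(6*b^2 + 20*b + 6) - 18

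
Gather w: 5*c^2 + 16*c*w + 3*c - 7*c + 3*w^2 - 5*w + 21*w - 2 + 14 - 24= 5*c^2 - 4*c + 3*w^2 + w*(16*c + 16) - 12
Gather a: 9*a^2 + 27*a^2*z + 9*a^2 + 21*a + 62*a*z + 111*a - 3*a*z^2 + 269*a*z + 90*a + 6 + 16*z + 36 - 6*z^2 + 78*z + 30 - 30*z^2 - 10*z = a^2*(27*z + 18) + a*(-3*z^2 + 331*z + 222) - 36*z^2 + 84*z + 72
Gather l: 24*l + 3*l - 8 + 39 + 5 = 27*l + 36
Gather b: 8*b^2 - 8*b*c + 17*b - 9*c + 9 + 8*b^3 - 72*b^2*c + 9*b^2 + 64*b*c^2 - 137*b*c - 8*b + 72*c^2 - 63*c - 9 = 8*b^3 + b^2*(17 - 72*c) + b*(64*c^2 - 145*c + 9) + 72*c^2 - 72*c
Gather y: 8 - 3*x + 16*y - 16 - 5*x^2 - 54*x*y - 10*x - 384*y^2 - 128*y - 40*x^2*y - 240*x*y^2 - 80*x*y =-5*x^2 - 13*x + y^2*(-240*x - 384) + y*(-40*x^2 - 134*x - 112) - 8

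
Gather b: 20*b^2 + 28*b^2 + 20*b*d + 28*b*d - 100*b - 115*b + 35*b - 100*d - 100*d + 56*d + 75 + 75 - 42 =48*b^2 + b*(48*d - 180) - 144*d + 108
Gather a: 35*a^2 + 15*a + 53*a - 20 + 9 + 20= 35*a^2 + 68*a + 9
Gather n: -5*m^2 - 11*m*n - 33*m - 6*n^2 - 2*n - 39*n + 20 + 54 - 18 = -5*m^2 - 33*m - 6*n^2 + n*(-11*m - 41) + 56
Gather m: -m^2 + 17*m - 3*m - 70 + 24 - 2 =-m^2 + 14*m - 48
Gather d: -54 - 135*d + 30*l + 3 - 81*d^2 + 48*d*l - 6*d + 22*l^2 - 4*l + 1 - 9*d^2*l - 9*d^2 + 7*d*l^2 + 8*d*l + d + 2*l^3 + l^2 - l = d^2*(-9*l - 90) + d*(7*l^2 + 56*l - 140) + 2*l^3 + 23*l^2 + 25*l - 50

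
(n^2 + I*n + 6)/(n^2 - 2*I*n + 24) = (n^2 + I*n + 6)/(n^2 - 2*I*n + 24)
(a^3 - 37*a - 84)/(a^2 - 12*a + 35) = (a^2 + 7*a + 12)/(a - 5)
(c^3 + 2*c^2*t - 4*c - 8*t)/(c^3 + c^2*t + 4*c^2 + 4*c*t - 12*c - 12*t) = (c^2 + 2*c*t + 2*c + 4*t)/(c^2 + c*t + 6*c + 6*t)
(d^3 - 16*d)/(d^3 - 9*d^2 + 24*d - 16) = d*(d + 4)/(d^2 - 5*d + 4)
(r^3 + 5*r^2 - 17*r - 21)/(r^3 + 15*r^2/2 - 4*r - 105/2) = 2*(r^2 - 2*r - 3)/(2*r^2 + r - 15)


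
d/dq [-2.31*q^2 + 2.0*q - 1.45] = 2.0 - 4.62*q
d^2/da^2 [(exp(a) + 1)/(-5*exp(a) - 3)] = (6 - 10*exp(a))*exp(a)/(125*exp(3*a) + 225*exp(2*a) + 135*exp(a) + 27)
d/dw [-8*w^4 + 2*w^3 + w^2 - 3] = 2*w*(-16*w^2 + 3*w + 1)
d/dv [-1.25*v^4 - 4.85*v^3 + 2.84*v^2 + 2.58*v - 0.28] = -5.0*v^3 - 14.55*v^2 + 5.68*v + 2.58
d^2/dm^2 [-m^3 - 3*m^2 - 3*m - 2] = -6*m - 6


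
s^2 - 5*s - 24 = (s - 8)*(s + 3)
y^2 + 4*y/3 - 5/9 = (y - 1/3)*(y + 5/3)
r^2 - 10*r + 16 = (r - 8)*(r - 2)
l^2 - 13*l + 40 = (l - 8)*(l - 5)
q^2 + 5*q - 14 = (q - 2)*(q + 7)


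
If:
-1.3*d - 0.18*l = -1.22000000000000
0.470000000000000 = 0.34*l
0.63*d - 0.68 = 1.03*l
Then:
No Solution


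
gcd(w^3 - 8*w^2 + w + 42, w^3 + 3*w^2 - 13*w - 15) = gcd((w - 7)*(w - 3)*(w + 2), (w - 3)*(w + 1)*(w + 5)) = w - 3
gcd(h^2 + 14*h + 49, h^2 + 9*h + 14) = h + 7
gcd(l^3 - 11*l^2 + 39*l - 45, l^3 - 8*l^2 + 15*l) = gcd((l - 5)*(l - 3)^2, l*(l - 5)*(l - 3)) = l^2 - 8*l + 15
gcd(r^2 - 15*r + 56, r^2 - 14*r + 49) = r - 7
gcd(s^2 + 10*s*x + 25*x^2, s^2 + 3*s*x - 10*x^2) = s + 5*x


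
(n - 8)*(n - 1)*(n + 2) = n^3 - 7*n^2 - 10*n + 16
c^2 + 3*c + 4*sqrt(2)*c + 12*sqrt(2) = (c + 3)*(c + 4*sqrt(2))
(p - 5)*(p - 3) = p^2 - 8*p + 15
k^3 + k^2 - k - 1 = (k - 1)*(k + 1)^2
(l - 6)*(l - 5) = l^2 - 11*l + 30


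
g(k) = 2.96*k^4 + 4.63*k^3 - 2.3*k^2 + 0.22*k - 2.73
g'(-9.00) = -7464.65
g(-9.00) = 15854.28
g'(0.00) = 0.22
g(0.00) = -2.73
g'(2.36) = 222.35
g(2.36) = 137.66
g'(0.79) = 11.09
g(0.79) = -0.56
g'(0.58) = 4.53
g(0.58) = -2.14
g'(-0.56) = 5.07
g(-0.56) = -4.10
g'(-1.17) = 5.65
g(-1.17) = -8.00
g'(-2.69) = -117.36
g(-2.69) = 44.90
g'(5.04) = 1845.67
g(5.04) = 2442.62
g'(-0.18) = 1.43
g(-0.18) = -2.87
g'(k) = 11.84*k^3 + 13.89*k^2 - 4.6*k + 0.22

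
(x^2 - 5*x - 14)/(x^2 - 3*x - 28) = (x + 2)/(x + 4)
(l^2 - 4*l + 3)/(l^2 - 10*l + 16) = (l^2 - 4*l + 3)/(l^2 - 10*l + 16)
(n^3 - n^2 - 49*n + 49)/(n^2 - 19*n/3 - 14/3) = 3*(n^2 + 6*n - 7)/(3*n + 2)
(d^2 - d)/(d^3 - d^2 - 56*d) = (1 - d)/(-d^2 + d + 56)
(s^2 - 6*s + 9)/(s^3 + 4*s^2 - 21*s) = (s - 3)/(s*(s + 7))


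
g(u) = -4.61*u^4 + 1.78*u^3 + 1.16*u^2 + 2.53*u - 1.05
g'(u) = -18.44*u^3 + 5.34*u^2 + 2.32*u + 2.53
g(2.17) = -74.13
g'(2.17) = -155.72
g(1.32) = -5.59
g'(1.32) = -27.51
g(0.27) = -0.27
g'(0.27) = 3.18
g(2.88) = -258.78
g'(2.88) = -386.99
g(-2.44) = -189.58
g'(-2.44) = 296.54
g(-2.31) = -153.91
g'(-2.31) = 252.96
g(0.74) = 0.80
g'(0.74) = -0.30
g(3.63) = -691.88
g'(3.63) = -800.71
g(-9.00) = -31473.69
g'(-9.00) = 13856.95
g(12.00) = -92320.77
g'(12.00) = -31064.99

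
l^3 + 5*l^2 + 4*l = l*(l + 1)*(l + 4)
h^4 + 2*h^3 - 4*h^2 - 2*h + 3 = (h - 1)^2*(h + 1)*(h + 3)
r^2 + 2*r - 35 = (r - 5)*(r + 7)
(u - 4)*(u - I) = u^2 - 4*u - I*u + 4*I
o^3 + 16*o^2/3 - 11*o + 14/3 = (o - 1)*(o - 2/3)*(o + 7)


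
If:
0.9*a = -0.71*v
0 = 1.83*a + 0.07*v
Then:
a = 0.00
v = 0.00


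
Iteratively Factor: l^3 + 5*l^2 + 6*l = (l + 3)*(l^2 + 2*l) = l*(l + 3)*(l + 2)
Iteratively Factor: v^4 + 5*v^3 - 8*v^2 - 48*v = (v)*(v^3 + 5*v^2 - 8*v - 48) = v*(v + 4)*(v^2 + v - 12) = v*(v + 4)^2*(v - 3)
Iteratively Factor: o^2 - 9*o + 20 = (o - 5)*(o - 4)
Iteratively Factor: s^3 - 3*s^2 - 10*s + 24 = (s - 2)*(s^2 - s - 12) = (s - 2)*(s + 3)*(s - 4)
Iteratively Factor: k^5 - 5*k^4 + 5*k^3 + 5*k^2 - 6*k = (k - 2)*(k^4 - 3*k^3 - k^2 + 3*k) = k*(k - 2)*(k^3 - 3*k^2 - k + 3) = k*(k - 3)*(k - 2)*(k^2 - 1) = k*(k - 3)*(k - 2)*(k + 1)*(k - 1)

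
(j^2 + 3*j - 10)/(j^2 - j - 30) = (j - 2)/(j - 6)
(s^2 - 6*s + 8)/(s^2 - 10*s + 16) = (s - 4)/(s - 8)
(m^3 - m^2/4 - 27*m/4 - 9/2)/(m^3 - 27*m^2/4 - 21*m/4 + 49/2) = (4*m^2 - 9*m - 9)/(4*m^2 - 35*m + 49)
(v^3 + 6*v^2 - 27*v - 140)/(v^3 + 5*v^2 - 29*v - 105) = (v + 4)/(v + 3)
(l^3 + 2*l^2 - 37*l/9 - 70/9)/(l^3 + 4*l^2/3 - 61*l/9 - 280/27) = 3*(l - 2)/(3*l - 8)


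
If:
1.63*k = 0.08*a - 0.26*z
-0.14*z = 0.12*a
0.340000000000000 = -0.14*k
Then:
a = -13.07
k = -2.43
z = 11.20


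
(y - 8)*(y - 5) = y^2 - 13*y + 40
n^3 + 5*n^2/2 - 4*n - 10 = (n - 2)*(n + 2)*(n + 5/2)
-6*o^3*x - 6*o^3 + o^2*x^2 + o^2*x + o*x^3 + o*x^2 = (-2*o + x)*(3*o + x)*(o*x + o)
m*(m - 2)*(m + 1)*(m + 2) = m^4 + m^3 - 4*m^2 - 4*m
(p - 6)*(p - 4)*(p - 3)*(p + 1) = p^4 - 12*p^3 + 41*p^2 - 18*p - 72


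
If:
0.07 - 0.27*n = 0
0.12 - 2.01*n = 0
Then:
No Solution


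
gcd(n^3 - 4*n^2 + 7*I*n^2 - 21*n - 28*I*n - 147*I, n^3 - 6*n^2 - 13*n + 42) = n^2 - 4*n - 21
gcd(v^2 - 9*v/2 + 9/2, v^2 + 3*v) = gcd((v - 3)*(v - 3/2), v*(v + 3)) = 1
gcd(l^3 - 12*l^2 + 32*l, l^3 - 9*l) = l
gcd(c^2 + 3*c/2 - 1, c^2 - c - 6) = c + 2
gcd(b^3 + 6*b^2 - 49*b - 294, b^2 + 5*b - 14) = b + 7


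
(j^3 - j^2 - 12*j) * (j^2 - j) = j^5 - 2*j^4 - 11*j^3 + 12*j^2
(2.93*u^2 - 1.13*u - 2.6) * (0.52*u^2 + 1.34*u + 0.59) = 1.5236*u^4 + 3.3386*u^3 - 1.1375*u^2 - 4.1507*u - 1.534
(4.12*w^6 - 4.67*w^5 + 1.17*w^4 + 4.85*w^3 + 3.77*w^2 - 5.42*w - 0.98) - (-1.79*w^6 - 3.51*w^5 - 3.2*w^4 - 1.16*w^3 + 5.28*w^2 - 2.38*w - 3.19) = 5.91*w^6 - 1.16*w^5 + 4.37*w^4 + 6.01*w^3 - 1.51*w^2 - 3.04*w + 2.21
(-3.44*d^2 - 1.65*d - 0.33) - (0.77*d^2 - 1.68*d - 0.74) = -4.21*d^2 + 0.03*d + 0.41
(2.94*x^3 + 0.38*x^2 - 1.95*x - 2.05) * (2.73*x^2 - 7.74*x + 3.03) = 8.0262*x^5 - 21.7182*x^4 + 0.643499999999999*x^3 + 10.6479*x^2 + 9.9585*x - 6.2115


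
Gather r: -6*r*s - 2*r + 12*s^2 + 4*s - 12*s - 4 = r*(-6*s - 2) + 12*s^2 - 8*s - 4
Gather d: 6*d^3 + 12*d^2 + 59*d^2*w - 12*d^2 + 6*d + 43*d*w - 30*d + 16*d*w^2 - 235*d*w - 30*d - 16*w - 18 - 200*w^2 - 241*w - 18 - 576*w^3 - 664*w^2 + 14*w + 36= 6*d^3 + 59*d^2*w + d*(16*w^2 - 192*w - 54) - 576*w^3 - 864*w^2 - 243*w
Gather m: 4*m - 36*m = -32*m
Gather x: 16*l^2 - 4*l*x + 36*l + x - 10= 16*l^2 + 36*l + x*(1 - 4*l) - 10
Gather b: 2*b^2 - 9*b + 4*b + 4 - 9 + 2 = 2*b^2 - 5*b - 3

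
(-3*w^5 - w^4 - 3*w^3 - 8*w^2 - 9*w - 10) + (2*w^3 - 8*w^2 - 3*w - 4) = -3*w^5 - w^4 - w^3 - 16*w^2 - 12*w - 14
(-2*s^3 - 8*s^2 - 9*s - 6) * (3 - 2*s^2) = 4*s^5 + 16*s^4 + 12*s^3 - 12*s^2 - 27*s - 18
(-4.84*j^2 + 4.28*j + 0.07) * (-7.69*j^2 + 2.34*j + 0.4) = 37.2196*j^4 - 44.2388*j^3 + 7.5409*j^2 + 1.8758*j + 0.028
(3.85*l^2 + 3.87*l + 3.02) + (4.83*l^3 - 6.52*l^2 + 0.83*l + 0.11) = 4.83*l^3 - 2.67*l^2 + 4.7*l + 3.13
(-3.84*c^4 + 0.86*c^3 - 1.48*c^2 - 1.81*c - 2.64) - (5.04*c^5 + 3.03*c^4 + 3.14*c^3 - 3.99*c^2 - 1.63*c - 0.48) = -5.04*c^5 - 6.87*c^4 - 2.28*c^3 + 2.51*c^2 - 0.18*c - 2.16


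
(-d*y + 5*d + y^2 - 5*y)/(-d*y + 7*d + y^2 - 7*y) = (y - 5)/(y - 7)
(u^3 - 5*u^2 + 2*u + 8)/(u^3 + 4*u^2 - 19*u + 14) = (u^2 - 3*u - 4)/(u^2 + 6*u - 7)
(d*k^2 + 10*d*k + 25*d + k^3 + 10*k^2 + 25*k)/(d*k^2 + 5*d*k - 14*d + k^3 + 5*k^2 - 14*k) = (k^2 + 10*k + 25)/(k^2 + 5*k - 14)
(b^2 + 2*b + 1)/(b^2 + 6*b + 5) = (b + 1)/(b + 5)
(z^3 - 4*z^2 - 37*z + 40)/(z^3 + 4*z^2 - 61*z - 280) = (z - 1)/(z + 7)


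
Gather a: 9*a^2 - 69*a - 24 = 9*a^2 - 69*a - 24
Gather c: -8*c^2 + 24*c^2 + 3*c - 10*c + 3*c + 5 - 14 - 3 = 16*c^2 - 4*c - 12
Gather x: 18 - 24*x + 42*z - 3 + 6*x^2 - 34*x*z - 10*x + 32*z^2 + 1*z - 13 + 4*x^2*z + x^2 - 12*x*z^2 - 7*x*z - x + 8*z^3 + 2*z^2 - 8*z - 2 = x^2*(4*z + 7) + x*(-12*z^2 - 41*z - 35) + 8*z^3 + 34*z^2 + 35*z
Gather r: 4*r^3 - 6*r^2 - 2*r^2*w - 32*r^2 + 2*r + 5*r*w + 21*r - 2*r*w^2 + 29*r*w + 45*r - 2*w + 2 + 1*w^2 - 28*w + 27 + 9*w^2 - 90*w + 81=4*r^3 + r^2*(-2*w - 38) + r*(-2*w^2 + 34*w + 68) + 10*w^2 - 120*w + 110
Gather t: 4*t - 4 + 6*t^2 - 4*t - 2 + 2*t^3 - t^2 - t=2*t^3 + 5*t^2 - t - 6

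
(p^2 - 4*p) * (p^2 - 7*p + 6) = p^4 - 11*p^3 + 34*p^2 - 24*p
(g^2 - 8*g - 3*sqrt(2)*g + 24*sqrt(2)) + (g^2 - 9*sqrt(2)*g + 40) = 2*g^2 - 12*sqrt(2)*g - 8*g + 24*sqrt(2) + 40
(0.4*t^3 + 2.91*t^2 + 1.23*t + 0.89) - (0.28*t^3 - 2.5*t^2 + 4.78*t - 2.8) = 0.12*t^3 + 5.41*t^2 - 3.55*t + 3.69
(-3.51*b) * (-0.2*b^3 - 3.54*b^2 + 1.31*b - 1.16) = 0.702*b^4 + 12.4254*b^3 - 4.5981*b^2 + 4.0716*b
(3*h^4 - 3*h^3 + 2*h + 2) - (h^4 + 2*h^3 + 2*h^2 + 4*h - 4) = 2*h^4 - 5*h^3 - 2*h^2 - 2*h + 6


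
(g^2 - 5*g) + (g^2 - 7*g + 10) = 2*g^2 - 12*g + 10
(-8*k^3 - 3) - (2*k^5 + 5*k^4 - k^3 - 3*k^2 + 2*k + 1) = -2*k^5 - 5*k^4 - 7*k^3 + 3*k^2 - 2*k - 4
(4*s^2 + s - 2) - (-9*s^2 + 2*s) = 13*s^2 - s - 2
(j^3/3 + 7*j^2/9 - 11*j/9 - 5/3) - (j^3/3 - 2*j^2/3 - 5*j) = 13*j^2/9 + 34*j/9 - 5/3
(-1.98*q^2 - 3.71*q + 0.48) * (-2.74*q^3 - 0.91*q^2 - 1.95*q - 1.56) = 5.4252*q^5 + 11.9672*q^4 + 5.9219*q^3 + 9.8865*q^2 + 4.8516*q - 0.7488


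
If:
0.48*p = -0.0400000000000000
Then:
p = -0.08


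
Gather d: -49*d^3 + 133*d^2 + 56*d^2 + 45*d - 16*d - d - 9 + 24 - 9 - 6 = -49*d^3 + 189*d^2 + 28*d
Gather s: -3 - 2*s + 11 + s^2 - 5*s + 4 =s^2 - 7*s + 12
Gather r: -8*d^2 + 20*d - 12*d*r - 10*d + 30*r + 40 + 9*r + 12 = -8*d^2 + 10*d + r*(39 - 12*d) + 52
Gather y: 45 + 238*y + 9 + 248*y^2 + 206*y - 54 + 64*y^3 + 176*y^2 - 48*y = 64*y^3 + 424*y^2 + 396*y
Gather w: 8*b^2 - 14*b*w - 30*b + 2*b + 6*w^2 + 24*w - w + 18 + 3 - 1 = 8*b^2 - 28*b + 6*w^2 + w*(23 - 14*b) + 20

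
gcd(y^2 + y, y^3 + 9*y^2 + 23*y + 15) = y + 1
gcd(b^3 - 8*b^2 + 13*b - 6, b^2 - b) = b - 1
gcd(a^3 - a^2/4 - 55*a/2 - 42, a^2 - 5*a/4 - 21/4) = a + 7/4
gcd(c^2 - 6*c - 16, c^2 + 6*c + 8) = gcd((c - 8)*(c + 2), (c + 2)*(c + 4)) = c + 2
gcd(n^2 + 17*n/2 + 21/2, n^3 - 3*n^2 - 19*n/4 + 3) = n + 3/2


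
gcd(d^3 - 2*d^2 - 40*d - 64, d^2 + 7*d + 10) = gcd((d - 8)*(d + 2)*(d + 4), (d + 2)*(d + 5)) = d + 2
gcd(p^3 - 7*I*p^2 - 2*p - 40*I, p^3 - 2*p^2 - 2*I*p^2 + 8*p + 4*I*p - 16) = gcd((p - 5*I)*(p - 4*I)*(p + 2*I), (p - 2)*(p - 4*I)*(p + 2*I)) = p^2 - 2*I*p + 8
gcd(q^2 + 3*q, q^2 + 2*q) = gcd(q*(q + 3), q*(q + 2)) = q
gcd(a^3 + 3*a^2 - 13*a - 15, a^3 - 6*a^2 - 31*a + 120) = a^2 + 2*a - 15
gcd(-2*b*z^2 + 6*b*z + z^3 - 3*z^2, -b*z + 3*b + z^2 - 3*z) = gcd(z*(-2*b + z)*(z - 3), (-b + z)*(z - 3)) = z - 3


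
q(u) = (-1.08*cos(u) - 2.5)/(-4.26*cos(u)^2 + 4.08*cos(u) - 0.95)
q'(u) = (-8.52*sin(u)*cos(u) + 4.08*sin(u))*(-1.08*cos(u) - 2.5)/(-4.26*cos(u)^2 + 4.08*cos(u) - 0.95)^2 + 1.08*sin(u)/(-4.26*cos(u)^2 + 4.08*cos(u) - 0.95)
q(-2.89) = 0.16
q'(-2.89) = 0.09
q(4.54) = 1.30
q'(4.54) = 4.61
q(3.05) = 0.15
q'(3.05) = -0.03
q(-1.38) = 8.21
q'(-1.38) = 63.51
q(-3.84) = 0.25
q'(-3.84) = -0.37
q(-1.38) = 8.21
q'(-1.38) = 63.51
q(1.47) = 4.48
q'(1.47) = -26.49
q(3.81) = 0.24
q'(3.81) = 0.34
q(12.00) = 6.31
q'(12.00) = -18.41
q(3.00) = 0.16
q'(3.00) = -0.05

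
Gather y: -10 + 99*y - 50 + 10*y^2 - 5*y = 10*y^2 + 94*y - 60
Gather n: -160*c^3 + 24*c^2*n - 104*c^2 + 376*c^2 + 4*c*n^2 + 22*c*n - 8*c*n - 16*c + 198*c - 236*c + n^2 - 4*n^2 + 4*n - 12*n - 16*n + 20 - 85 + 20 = -160*c^3 + 272*c^2 - 54*c + n^2*(4*c - 3) + n*(24*c^2 + 14*c - 24) - 45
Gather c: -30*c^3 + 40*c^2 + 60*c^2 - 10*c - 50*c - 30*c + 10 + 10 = -30*c^3 + 100*c^2 - 90*c + 20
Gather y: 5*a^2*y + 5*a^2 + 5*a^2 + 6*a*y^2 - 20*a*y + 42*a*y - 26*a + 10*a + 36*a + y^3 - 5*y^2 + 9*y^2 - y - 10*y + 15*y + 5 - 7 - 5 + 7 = 10*a^2 + 20*a + y^3 + y^2*(6*a + 4) + y*(5*a^2 + 22*a + 4)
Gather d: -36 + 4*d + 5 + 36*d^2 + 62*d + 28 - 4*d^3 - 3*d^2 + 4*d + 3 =-4*d^3 + 33*d^2 + 70*d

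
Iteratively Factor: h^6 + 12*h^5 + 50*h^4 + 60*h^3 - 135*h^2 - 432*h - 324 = (h + 2)*(h^5 + 10*h^4 + 30*h^3 - 135*h - 162) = (h + 2)*(h + 3)*(h^4 + 7*h^3 + 9*h^2 - 27*h - 54) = (h - 2)*(h + 2)*(h + 3)*(h^3 + 9*h^2 + 27*h + 27) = (h - 2)*(h + 2)*(h + 3)^2*(h^2 + 6*h + 9) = (h - 2)*(h + 2)*(h + 3)^3*(h + 3)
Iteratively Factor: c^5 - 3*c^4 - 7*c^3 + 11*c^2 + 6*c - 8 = (c - 4)*(c^4 + c^3 - 3*c^2 - c + 2) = (c - 4)*(c - 1)*(c^3 + 2*c^2 - c - 2) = (c - 4)*(c - 1)^2*(c^2 + 3*c + 2) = (c - 4)*(c - 1)^2*(c + 1)*(c + 2)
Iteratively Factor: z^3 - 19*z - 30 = (z + 3)*(z^2 - 3*z - 10) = (z - 5)*(z + 3)*(z + 2)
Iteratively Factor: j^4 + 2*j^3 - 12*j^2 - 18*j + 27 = (j + 3)*(j^3 - j^2 - 9*j + 9) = (j + 3)^2*(j^2 - 4*j + 3) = (j - 1)*(j + 3)^2*(j - 3)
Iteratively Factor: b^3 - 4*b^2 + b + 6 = (b + 1)*(b^2 - 5*b + 6) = (b - 3)*(b + 1)*(b - 2)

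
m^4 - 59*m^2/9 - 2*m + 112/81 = (m - 8/3)*(m - 1/3)*(m + 2/3)*(m + 7/3)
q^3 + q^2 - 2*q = q*(q - 1)*(q + 2)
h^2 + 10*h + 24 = (h + 4)*(h + 6)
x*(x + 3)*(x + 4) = x^3 + 7*x^2 + 12*x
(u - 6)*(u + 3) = u^2 - 3*u - 18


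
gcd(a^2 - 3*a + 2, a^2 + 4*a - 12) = a - 2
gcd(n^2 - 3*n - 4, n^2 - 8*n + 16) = n - 4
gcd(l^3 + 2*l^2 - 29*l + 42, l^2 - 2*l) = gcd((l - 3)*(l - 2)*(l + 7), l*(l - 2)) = l - 2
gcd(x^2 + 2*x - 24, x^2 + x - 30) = x + 6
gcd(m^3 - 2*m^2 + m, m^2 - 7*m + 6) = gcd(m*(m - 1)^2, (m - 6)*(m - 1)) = m - 1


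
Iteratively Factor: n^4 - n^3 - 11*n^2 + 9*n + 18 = (n + 1)*(n^3 - 2*n^2 - 9*n + 18) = (n - 3)*(n + 1)*(n^2 + n - 6) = (n - 3)*(n + 1)*(n + 3)*(n - 2)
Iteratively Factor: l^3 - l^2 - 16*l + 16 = (l - 4)*(l^2 + 3*l - 4) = (l - 4)*(l + 4)*(l - 1)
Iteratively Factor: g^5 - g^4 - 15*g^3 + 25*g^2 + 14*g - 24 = (g + 4)*(g^4 - 5*g^3 + 5*g^2 + 5*g - 6) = (g - 1)*(g + 4)*(g^3 - 4*g^2 + g + 6) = (g - 1)*(g + 1)*(g + 4)*(g^2 - 5*g + 6) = (g - 2)*(g - 1)*(g + 1)*(g + 4)*(g - 3)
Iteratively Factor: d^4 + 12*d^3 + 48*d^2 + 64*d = (d + 4)*(d^3 + 8*d^2 + 16*d) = (d + 4)^2*(d^2 + 4*d) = (d + 4)^3*(d)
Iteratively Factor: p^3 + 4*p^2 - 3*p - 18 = (p - 2)*(p^2 + 6*p + 9) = (p - 2)*(p + 3)*(p + 3)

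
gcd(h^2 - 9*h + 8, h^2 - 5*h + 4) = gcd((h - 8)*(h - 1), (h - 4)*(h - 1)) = h - 1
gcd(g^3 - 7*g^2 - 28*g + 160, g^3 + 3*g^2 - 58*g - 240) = g^2 - 3*g - 40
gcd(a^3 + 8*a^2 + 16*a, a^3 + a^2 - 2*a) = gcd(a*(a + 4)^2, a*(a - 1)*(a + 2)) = a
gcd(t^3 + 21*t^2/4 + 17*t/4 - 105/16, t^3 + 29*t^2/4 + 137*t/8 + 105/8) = t + 5/2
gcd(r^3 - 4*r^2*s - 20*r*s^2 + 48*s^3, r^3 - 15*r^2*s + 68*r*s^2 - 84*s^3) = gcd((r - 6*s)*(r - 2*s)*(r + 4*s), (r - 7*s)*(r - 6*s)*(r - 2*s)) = r^2 - 8*r*s + 12*s^2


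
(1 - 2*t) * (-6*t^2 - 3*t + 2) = 12*t^3 - 7*t + 2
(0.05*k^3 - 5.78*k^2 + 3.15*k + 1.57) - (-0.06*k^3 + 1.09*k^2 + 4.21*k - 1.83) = 0.11*k^3 - 6.87*k^2 - 1.06*k + 3.4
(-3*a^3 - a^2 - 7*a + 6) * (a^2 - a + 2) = -3*a^5 + 2*a^4 - 12*a^3 + 11*a^2 - 20*a + 12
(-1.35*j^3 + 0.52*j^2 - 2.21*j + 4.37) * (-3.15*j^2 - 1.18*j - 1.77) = 4.2525*j^5 - 0.0449999999999999*j^4 + 8.7374*j^3 - 12.0781*j^2 - 1.2449*j - 7.7349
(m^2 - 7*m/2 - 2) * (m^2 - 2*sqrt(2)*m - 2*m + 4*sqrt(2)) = m^4 - 11*m^3/2 - 2*sqrt(2)*m^3 + 5*m^2 + 11*sqrt(2)*m^2 - 10*sqrt(2)*m + 4*m - 8*sqrt(2)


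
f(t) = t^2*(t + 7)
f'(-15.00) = 465.00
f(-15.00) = -1800.00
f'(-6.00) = 24.00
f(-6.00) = 36.00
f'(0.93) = 15.61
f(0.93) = 6.86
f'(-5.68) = 17.27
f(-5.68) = 42.59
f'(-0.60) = -7.32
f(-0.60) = 2.30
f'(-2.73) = -15.86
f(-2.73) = 31.82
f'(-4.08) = -7.18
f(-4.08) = 48.61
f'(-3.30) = -13.53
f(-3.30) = 40.29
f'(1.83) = 35.67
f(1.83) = 29.57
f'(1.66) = 31.51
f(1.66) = 23.86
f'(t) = t^2 + 2*t*(t + 7)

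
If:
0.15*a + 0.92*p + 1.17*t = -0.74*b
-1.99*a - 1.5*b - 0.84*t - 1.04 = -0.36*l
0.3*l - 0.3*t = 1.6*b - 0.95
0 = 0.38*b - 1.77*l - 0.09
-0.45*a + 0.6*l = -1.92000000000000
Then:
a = 5.69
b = 5.21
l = 1.07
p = 24.86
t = -23.58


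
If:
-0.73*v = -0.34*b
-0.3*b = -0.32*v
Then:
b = 0.00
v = 0.00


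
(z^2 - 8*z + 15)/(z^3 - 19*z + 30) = (z - 5)/(z^2 + 3*z - 10)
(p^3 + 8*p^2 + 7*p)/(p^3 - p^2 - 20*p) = (p^2 + 8*p + 7)/(p^2 - p - 20)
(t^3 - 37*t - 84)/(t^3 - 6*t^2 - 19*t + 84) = (t + 3)/(t - 3)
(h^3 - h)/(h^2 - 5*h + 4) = h*(h + 1)/(h - 4)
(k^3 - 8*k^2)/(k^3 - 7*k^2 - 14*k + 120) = k^2*(k - 8)/(k^3 - 7*k^2 - 14*k + 120)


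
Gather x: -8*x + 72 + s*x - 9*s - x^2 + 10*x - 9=-9*s - x^2 + x*(s + 2) + 63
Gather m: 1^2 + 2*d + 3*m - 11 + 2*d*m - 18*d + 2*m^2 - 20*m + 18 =-16*d + 2*m^2 + m*(2*d - 17) + 8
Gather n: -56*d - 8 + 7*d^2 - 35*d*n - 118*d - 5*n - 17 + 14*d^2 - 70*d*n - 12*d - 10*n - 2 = 21*d^2 - 186*d + n*(-105*d - 15) - 27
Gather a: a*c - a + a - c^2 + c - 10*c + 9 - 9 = a*c - c^2 - 9*c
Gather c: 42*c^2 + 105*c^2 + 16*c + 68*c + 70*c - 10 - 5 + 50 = 147*c^2 + 154*c + 35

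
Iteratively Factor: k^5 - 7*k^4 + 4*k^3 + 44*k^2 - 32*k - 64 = (k - 4)*(k^4 - 3*k^3 - 8*k^2 + 12*k + 16) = (k - 4)*(k - 2)*(k^3 - k^2 - 10*k - 8) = (k - 4)*(k - 2)*(k + 1)*(k^2 - 2*k - 8) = (k - 4)^2*(k - 2)*(k + 1)*(k + 2)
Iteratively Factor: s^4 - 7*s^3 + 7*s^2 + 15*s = (s + 1)*(s^3 - 8*s^2 + 15*s) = (s - 3)*(s + 1)*(s^2 - 5*s) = (s - 5)*(s - 3)*(s + 1)*(s)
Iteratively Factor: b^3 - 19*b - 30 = (b + 3)*(b^2 - 3*b - 10) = (b + 2)*(b + 3)*(b - 5)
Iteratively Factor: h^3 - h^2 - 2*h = (h + 1)*(h^2 - 2*h) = h*(h + 1)*(h - 2)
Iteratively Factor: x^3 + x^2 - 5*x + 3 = (x - 1)*(x^2 + 2*x - 3) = (x - 1)*(x + 3)*(x - 1)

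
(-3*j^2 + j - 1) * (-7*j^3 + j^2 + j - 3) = 21*j^5 - 10*j^4 + 5*j^3 + 9*j^2 - 4*j + 3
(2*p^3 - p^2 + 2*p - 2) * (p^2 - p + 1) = 2*p^5 - 3*p^4 + 5*p^3 - 5*p^2 + 4*p - 2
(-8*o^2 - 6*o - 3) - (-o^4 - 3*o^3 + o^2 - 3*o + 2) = o^4 + 3*o^3 - 9*o^2 - 3*o - 5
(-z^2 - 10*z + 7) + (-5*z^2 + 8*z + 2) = -6*z^2 - 2*z + 9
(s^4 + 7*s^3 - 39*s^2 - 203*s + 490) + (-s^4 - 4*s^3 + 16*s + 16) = 3*s^3 - 39*s^2 - 187*s + 506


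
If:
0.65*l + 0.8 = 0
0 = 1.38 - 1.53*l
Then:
No Solution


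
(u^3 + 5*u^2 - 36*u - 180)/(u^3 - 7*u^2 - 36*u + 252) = (u + 5)/(u - 7)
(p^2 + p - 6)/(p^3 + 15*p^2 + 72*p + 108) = (p - 2)/(p^2 + 12*p + 36)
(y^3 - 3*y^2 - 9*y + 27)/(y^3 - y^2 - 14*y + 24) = (y^2 - 9)/(y^2 + 2*y - 8)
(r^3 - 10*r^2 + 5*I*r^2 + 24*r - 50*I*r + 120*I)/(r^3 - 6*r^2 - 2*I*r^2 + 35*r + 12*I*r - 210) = (r - 4)/(r - 7*I)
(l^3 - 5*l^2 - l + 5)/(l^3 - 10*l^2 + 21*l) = (l^3 - 5*l^2 - l + 5)/(l*(l^2 - 10*l + 21))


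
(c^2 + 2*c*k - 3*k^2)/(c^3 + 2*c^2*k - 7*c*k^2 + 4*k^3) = (c + 3*k)/(c^2 + 3*c*k - 4*k^2)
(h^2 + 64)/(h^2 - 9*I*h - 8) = (h + 8*I)/(h - I)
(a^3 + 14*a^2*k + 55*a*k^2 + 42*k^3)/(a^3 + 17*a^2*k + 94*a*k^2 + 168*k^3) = (a + k)/(a + 4*k)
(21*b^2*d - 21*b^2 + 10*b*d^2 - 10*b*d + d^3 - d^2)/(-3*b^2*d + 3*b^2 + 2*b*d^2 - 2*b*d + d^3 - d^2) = (-7*b - d)/(b - d)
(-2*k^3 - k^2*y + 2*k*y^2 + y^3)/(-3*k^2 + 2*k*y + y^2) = (2*k^2 + 3*k*y + y^2)/(3*k + y)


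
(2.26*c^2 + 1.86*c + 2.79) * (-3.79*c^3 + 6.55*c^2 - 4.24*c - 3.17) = -8.5654*c^5 + 7.7536*c^4 - 7.9735*c^3 + 3.2239*c^2 - 17.7258*c - 8.8443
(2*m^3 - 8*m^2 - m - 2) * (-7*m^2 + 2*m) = -14*m^5 + 60*m^4 - 9*m^3 + 12*m^2 - 4*m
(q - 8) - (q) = -8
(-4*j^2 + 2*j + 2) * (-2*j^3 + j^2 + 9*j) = 8*j^5 - 8*j^4 - 38*j^3 + 20*j^2 + 18*j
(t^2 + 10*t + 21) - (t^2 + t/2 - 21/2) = 19*t/2 + 63/2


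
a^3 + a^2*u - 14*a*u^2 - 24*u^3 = (a - 4*u)*(a + 2*u)*(a + 3*u)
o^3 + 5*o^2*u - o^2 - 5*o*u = o*(o - 1)*(o + 5*u)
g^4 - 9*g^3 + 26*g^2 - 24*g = g*(g - 4)*(g - 3)*(g - 2)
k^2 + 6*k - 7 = (k - 1)*(k + 7)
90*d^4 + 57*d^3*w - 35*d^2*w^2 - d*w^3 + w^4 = (-5*d + w)*(-3*d + w)*(d + w)*(6*d + w)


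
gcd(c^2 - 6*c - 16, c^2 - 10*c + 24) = 1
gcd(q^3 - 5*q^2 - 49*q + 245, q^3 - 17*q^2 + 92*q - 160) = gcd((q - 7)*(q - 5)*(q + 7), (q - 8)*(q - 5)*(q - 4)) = q - 5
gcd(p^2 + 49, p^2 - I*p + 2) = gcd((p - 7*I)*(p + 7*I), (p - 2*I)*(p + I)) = 1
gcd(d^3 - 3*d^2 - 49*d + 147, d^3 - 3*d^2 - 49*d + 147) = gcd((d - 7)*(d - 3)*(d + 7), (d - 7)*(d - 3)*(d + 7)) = d^3 - 3*d^2 - 49*d + 147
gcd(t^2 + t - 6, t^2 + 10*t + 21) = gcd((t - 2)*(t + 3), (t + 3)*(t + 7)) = t + 3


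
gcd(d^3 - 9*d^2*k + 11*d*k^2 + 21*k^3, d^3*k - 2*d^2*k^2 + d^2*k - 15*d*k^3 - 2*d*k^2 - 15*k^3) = 1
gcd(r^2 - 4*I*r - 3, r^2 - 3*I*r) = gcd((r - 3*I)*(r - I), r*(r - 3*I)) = r - 3*I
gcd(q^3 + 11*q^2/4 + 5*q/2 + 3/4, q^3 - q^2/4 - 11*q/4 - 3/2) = q^2 + 7*q/4 + 3/4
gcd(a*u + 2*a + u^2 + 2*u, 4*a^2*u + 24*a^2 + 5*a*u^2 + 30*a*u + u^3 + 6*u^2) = a + u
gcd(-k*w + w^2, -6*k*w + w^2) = w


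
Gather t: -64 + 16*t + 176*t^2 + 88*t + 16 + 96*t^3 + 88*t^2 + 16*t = 96*t^3 + 264*t^2 + 120*t - 48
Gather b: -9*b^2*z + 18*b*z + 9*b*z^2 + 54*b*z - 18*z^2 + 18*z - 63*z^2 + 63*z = -9*b^2*z + b*(9*z^2 + 72*z) - 81*z^2 + 81*z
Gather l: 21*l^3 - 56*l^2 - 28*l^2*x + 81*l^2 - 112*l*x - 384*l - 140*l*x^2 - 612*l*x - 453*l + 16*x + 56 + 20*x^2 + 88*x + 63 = 21*l^3 + l^2*(25 - 28*x) + l*(-140*x^2 - 724*x - 837) + 20*x^2 + 104*x + 119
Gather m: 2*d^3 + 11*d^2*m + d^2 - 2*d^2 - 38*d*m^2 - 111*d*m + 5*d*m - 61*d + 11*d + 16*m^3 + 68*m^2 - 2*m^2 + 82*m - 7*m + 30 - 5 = 2*d^3 - d^2 - 50*d + 16*m^3 + m^2*(66 - 38*d) + m*(11*d^2 - 106*d + 75) + 25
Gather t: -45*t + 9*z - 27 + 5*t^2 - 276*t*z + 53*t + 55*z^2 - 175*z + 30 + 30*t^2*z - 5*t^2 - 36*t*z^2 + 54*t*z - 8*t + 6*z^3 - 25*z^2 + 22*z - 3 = 30*t^2*z + t*(-36*z^2 - 222*z) + 6*z^3 + 30*z^2 - 144*z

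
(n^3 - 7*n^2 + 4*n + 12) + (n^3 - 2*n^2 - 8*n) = 2*n^3 - 9*n^2 - 4*n + 12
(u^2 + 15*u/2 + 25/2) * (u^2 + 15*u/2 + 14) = u^4 + 15*u^3 + 331*u^2/4 + 795*u/4 + 175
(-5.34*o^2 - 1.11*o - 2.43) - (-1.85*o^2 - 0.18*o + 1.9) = -3.49*o^2 - 0.93*o - 4.33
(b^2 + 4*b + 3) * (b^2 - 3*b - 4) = b^4 + b^3 - 13*b^2 - 25*b - 12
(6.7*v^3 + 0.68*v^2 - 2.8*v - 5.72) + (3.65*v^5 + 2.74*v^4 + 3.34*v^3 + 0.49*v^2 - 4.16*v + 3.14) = 3.65*v^5 + 2.74*v^4 + 10.04*v^3 + 1.17*v^2 - 6.96*v - 2.58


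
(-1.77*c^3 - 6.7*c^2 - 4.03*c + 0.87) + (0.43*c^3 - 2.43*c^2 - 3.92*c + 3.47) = -1.34*c^3 - 9.13*c^2 - 7.95*c + 4.34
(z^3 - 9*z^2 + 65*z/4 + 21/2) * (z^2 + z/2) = z^5 - 17*z^4/2 + 47*z^3/4 + 149*z^2/8 + 21*z/4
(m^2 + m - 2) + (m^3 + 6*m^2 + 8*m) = m^3 + 7*m^2 + 9*m - 2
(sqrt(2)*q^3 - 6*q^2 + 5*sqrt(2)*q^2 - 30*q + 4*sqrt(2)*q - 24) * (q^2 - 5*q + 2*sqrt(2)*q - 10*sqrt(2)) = sqrt(2)*q^5 - 2*q^4 - 33*sqrt(2)*q^3 - 20*sqrt(2)*q^2 + 42*q^2 + 40*q + 252*sqrt(2)*q + 240*sqrt(2)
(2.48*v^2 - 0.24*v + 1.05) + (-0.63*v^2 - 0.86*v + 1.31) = 1.85*v^2 - 1.1*v + 2.36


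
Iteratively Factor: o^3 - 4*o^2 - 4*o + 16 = (o - 2)*(o^2 - 2*o - 8) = (o - 2)*(o + 2)*(o - 4)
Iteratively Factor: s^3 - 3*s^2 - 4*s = (s)*(s^2 - 3*s - 4) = s*(s + 1)*(s - 4)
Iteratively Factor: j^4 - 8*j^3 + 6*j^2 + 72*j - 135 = (j - 3)*(j^3 - 5*j^2 - 9*j + 45) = (j - 3)^2*(j^2 - 2*j - 15) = (j - 5)*(j - 3)^2*(j + 3)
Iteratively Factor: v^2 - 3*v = (v - 3)*(v)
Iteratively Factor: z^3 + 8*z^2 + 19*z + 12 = (z + 1)*(z^2 + 7*z + 12) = (z + 1)*(z + 4)*(z + 3)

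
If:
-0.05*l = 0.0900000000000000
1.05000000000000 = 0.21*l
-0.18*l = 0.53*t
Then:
No Solution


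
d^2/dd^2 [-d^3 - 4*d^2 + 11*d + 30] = -6*d - 8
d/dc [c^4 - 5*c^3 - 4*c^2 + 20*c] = 4*c^3 - 15*c^2 - 8*c + 20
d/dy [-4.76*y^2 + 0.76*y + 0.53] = 0.76 - 9.52*y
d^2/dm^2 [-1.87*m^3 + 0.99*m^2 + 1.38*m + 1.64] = 1.98 - 11.22*m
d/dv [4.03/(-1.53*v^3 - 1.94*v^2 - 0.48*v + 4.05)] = (18.4977*v^2 + 15.6364*v + 1.9344)/(1.53*v^3 + 1.94*v^2 + 0.48*v - 4.05)^2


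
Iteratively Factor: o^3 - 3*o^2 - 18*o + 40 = (o + 4)*(o^2 - 7*o + 10) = (o - 2)*(o + 4)*(o - 5)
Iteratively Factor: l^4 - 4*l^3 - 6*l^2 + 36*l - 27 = (l - 3)*(l^3 - l^2 - 9*l + 9) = (l - 3)*(l - 1)*(l^2 - 9) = (l - 3)^2*(l - 1)*(l + 3)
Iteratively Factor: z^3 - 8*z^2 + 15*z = (z - 5)*(z^2 - 3*z) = z*(z - 5)*(z - 3)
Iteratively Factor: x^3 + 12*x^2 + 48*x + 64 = (x + 4)*(x^2 + 8*x + 16) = (x + 4)^2*(x + 4)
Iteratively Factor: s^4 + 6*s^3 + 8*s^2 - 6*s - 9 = (s - 1)*(s^3 + 7*s^2 + 15*s + 9) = (s - 1)*(s + 3)*(s^2 + 4*s + 3) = (s - 1)*(s + 3)^2*(s + 1)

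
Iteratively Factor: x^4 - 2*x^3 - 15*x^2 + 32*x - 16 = (x + 4)*(x^3 - 6*x^2 + 9*x - 4) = (x - 4)*(x + 4)*(x^2 - 2*x + 1) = (x - 4)*(x - 1)*(x + 4)*(x - 1)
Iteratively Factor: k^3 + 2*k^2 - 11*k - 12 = (k - 3)*(k^2 + 5*k + 4) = (k - 3)*(k + 1)*(k + 4)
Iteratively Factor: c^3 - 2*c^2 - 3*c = (c + 1)*(c^2 - 3*c) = c*(c + 1)*(c - 3)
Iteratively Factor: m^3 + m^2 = (m)*(m^2 + m) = m^2*(m + 1)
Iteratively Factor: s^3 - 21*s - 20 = (s + 4)*(s^2 - 4*s - 5) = (s + 1)*(s + 4)*(s - 5)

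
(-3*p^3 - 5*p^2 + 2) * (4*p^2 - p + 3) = -12*p^5 - 17*p^4 - 4*p^3 - 7*p^2 - 2*p + 6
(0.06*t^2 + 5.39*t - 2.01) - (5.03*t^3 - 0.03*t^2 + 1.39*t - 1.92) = -5.03*t^3 + 0.09*t^2 + 4.0*t - 0.0899999999999999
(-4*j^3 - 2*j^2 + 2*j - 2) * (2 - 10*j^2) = 40*j^5 + 20*j^4 - 28*j^3 + 16*j^2 + 4*j - 4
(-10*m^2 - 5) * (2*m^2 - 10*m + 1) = -20*m^4 + 100*m^3 - 20*m^2 + 50*m - 5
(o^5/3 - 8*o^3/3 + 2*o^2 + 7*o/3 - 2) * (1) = o^5/3 - 8*o^3/3 + 2*o^2 + 7*o/3 - 2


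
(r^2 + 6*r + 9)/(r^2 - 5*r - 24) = (r + 3)/(r - 8)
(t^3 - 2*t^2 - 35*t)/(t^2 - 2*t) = (t^2 - 2*t - 35)/(t - 2)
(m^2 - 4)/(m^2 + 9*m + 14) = (m - 2)/(m + 7)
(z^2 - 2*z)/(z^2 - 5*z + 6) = z/(z - 3)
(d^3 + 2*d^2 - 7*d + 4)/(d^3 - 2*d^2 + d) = (d + 4)/d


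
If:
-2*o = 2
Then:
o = -1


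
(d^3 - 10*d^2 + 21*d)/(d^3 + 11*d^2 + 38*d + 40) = d*(d^2 - 10*d + 21)/(d^3 + 11*d^2 + 38*d + 40)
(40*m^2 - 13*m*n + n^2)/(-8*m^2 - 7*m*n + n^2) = (-5*m + n)/(m + n)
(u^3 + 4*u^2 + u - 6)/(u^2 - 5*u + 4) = (u^2 + 5*u + 6)/(u - 4)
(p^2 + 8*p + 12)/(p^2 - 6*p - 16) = (p + 6)/(p - 8)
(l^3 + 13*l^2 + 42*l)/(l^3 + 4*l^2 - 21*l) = (l + 6)/(l - 3)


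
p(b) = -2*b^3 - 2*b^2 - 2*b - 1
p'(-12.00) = -818.00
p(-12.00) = 3191.00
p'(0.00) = -2.00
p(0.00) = -1.00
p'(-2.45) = -28.22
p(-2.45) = 21.31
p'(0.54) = -5.91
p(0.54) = -2.98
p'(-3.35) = -55.94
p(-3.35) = 58.45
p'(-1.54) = -10.07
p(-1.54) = 4.64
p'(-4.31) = -96.22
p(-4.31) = 130.59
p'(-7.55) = -313.82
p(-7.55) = 760.83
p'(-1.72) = -12.87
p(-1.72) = 6.70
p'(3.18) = -75.39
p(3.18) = -91.90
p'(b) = -6*b^2 - 4*b - 2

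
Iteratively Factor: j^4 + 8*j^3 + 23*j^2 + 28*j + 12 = (j + 3)*(j^3 + 5*j^2 + 8*j + 4) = (j + 1)*(j + 3)*(j^2 + 4*j + 4) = (j + 1)*(j + 2)*(j + 3)*(j + 2)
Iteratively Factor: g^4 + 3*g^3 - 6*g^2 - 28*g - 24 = (g + 2)*(g^3 + g^2 - 8*g - 12) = (g + 2)^2*(g^2 - g - 6) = (g + 2)^3*(g - 3)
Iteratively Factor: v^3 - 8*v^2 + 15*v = (v - 3)*(v^2 - 5*v) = v*(v - 3)*(v - 5)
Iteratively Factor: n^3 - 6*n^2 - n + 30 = (n - 3)*(n^2 - 3*n - 10) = (n - 3)*(n + 2)*(n - 5)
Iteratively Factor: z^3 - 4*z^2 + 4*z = (z - 2)*(z^2 - 2*z) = z*(z - 2)*(z - 2)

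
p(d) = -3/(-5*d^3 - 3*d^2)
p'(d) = -3*(15*d^2 + 6*d)/(-5*d^3 - 3*d^2)^2 = 9*(-5*d - 2)/(d^3*(5*d + 3)^2)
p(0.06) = 252.53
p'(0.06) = -8800.12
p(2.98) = 0.02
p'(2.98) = -0.02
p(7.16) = 0.00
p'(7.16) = -0.00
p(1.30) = 0.19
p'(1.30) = -0.39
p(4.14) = 0.01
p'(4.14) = -0.01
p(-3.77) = -0.01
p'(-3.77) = -0.01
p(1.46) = 0.14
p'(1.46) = -0.25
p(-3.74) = -0.01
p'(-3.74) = -0.01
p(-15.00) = 0.00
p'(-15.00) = 0.00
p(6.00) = 0.00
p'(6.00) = 0.00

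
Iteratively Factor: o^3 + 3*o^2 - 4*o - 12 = (o - 2)*(o^2 + 5*o + 6) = (o - 2)*(o + 3)*(o + 2)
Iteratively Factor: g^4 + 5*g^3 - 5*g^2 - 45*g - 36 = (g + 1)*(g^3 + 4*g^2 - 9*g - 36) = (g + 1)*(g + 3)*(g^2 + g - 12) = (g - 3)*(g + 1)*(g + 3)*(g + 4)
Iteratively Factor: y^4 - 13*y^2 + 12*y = (y - 3)*(y^3 + 3*y^2 - 4*y) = (y - 3)*(y - 1)*(y^2 + 4*y) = (y - 3)*(y - 1)*(y + 4)*(y)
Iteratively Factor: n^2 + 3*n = (n + 3)*(n)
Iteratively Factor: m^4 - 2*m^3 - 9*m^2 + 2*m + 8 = (m - 1)*(m^3 - m^2 - 10*m - 8) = (m - 4)*(m - 1)*(m^2 + 3*m + 2) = (m - 4)*(m - 1)*(m + 2)*(m + 1)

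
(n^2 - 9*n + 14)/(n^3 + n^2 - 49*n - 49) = (n - 2)/(n^2 + 8*n + 7)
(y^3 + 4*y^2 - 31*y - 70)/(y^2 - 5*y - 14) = (y^2 + 2*y - 35)/(y - 7)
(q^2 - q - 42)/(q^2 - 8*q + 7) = (q + 6)/(q - 1)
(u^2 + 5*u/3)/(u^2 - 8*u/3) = (3*u + 5)/(3*u - 8)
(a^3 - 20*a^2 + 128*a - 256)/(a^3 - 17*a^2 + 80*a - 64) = (a - 4)/(a - 1)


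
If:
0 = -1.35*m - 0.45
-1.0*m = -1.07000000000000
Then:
No Solution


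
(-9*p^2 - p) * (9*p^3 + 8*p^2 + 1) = -81*p^5 - 81*p^4 - 8*p^3 - 9*p^2 - p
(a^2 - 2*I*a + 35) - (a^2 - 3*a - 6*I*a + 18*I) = 3*a + 4*I*a + 35 - 18*I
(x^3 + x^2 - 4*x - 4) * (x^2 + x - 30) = x^5 + 2*x^4 - 33*x^3 - 38*x^2 + 116*x + 120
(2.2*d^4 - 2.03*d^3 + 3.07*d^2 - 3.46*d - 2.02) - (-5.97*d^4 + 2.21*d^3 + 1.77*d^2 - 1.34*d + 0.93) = 8.17*d^4 - 4.24*d^3 + 1.3*d^2 - 2.12*d - 2.95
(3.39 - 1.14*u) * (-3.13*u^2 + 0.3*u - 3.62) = 3.5682*u^3 - 10.9527*u^2 + 5.1438*u - 12.2718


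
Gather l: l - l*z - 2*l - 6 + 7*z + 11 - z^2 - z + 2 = l*(-z - 1) - z^2 + 6*z + 7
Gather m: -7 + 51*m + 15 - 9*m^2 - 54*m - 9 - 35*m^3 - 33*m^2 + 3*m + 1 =-35*m^3 - 42*m^2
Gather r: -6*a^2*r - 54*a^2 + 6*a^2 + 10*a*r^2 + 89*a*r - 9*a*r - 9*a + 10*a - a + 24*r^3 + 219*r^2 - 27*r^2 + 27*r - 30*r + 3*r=-48*a^2 + 24*r^3 + r^2*(10*a + 192) + r*(-6*a^2 + 80*a)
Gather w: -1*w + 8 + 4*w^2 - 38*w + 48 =4*w^2 - 39*w + 56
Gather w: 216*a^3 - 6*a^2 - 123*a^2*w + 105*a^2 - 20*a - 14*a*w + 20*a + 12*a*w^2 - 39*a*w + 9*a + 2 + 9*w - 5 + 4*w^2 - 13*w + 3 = 216*a^3 + 99*a^2 + 9*a + w^2*(12*a + 4) + w*(-123*a^2 - 53*a - 4)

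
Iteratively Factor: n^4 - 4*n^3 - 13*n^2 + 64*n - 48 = (n - 4)*(n^3 - 13*n + 12) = (n - 4)*(n - 3)*(n^2 + 3*n - 4) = (n - 4)*(n - 3)*(n + 4)*(n - 1)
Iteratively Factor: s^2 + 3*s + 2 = (s + 1)*(s + 2)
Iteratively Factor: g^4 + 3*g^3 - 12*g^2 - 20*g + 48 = (g - 2)*(g^3 + 5*g^2 - 2*g - 24) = (g - 2)*(g + 3)*(g^2 + 2*g - 8) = (g - 2)*(g + 3)*(g + 4)*(g - 2)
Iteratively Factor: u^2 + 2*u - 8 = (u - 2)*(u + 4)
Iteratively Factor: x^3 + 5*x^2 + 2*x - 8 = (x + 4)*(x^2 + x - 2) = (x - 1)*(x + 4)*(x + 2)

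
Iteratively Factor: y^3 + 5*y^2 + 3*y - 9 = (y - 1)*(y^2 + 6*y + 9) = (y - 1)*(y + 3)*(y + 3)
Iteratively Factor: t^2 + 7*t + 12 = (t + 3)*(t + 4)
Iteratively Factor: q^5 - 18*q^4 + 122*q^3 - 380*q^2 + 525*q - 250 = (q - 5)*(q^4 - 13*q^3 + 57*q^2 - 95*q + 50) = (q - 5)*(q - 2)*(q^3 - 11*q^2 + 35*q - 25) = (q - 5)*(q - 2)*(q - 1)*(q^2 - 10*q + 25) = (q - 5)^2*(q - 2)*(q - 1)*(q - 5)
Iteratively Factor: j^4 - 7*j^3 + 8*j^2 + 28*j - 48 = (j + 2)*(j^3 - 9*j^2 + 26*j - 24) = (j - 2)*(j + 2)*(j^2 - 7*j + 12) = (j - 3)*(j - 2)*(j + 2)*(j - 4)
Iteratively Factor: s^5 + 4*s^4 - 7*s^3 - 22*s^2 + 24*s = (s)*(s^4 + 4*s^3 - 7*s^2 - 22*s + 24) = s*(s + 4)*(s^3 - 7*s + 6) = s*(s - 1)*(s + 4)*(s^2 + s - 6) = s*(s - 2)*(s - 1)*(s + 4)*(s + 3)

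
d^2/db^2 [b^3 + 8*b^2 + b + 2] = 6*b + 16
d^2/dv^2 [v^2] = 2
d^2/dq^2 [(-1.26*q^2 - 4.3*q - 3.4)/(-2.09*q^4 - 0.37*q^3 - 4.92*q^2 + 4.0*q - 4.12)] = (33.022836*q^8 + 231.240108*q^7 + 324.666172*q^6 + 474.10806*q^5 + 648.345408*q^4 - 511.588816*q^3 - 119.605344*q^2 - 955.54608*q + 155.464768)/(9.129329*q^12 + 4.848591*q^11 + 65.331519*q^10 - 29.538731*q^9 + 189.225288*q^8 - 202.44492*q^7 + 431.608788*q^6 - 434.375712*q^5 + 605.194992*q^4 - 531.648016*q^3 + 448.302144*q^2 - 203.6928*q + 69.934528)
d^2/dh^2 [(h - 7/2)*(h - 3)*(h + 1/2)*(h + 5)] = 12*h^2 - 6*h - 91/2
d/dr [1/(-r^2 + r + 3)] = (2*r - 1)/(-r^2 + r + 3)^2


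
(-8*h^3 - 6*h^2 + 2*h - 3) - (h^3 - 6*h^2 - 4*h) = -9*h^3 + 6*h - 3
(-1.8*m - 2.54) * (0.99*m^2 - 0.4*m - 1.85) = -1.782*m^3 - 1.7946*m^2 + 4.346*m + 4.699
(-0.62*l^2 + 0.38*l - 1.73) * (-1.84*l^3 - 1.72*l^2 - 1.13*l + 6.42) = 1.1408*l^5 + 0.3672*l^4 + 3.2302*l^3 - 1.4342*l^2 + 4.3945*l - 11.1066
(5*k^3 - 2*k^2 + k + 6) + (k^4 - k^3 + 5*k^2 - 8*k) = k^4 + 4*k^3 + 3*k^2 - 7*k + 6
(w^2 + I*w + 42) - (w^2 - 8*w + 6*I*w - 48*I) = 8*w - 5*I*w + 42 + 48*I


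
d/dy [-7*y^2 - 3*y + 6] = -14*y - 3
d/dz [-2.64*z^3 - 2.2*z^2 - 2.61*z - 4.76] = -7.92*z^2 - 4.4*z - 2.61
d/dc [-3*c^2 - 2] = -6*c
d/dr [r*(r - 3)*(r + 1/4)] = 3*r^2 - 11*r/2 - 3/4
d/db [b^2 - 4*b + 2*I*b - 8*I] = 2*b - 4 + 2*I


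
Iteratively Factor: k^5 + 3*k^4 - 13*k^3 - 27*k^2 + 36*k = (k + 4)*(k^4 - k^3 - 9*k^2 + 9*k) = k*(k + 4)*(k^3 - k^2 - 9*k + 9) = k*(k - 1)*(k + 4)*(k^2 - 9) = k*(k - 3)*(k - 1)*(k + 4)*(k + 3)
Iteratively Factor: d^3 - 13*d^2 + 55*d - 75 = (d - 5)*(d^2 - 8*d + 15) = (d - 5)^2*(d - 3)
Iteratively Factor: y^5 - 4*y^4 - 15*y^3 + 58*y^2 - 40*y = (y)*(y^4 - 4*y^3 - 15*y^2 + 58*y - 40) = y*(y - 2)*(y^3 - 2*y^2 - 19*y + 20) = y*(y - 2)*(y + 4)*(y^2 - 6*y + 5) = y*(y - 2)*(y - 1)*(y + 4)*(y - 5)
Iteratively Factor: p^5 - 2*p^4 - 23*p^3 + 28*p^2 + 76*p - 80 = (p + 4)*(p^4 - 6*p^3 + p^2 + 24*p - 20) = (p - 5)*(p + 4)*(p^3 - p^2 - 4*p + 4) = (p - 5)*(p - 1)*(p + 4)*(p^2 - 4) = (p - 5)*(p - 1)*(p + 2)*(p + 4)*(p - 2)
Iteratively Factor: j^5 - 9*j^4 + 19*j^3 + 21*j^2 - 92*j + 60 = (j - 2)*(j^4 - 7*j^3 + 5*j^2 + 31*j - 30) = (j - 2)*(j - 1)*(j^3 - 6*j^2 - j + 30) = (j - 3)*(j - 2)*(j - 1)*(j^2 - 3*j - 10) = (j - 5)*(j - 3)*(j - 2)*(j - 1)*(j + 2)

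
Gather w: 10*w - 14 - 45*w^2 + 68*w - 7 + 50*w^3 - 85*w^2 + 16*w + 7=50*w^3 - 130*w^2 + 94*w - 14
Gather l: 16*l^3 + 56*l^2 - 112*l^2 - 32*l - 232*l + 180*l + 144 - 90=16*l^3 - 56*l^2 - 84*l + 54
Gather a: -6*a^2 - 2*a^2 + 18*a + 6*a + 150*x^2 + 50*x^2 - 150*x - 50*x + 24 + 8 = -8*a^2 + 24*a + 200*x^2 - 200*x + 32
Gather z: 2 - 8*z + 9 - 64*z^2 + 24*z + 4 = -64*z^2 + 16*z + 15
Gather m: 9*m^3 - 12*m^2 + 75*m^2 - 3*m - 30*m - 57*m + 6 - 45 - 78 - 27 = 9*m^3 + 63*m^2 - 90*m - 144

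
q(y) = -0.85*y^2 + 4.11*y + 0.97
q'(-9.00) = 19.41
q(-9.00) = -104.87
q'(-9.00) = 19.41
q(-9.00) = -104.87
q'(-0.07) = 4.23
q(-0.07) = 0.68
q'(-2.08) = 7.65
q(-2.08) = -11.26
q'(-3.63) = 10.28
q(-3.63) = -25.15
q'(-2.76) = 8.80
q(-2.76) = -16.85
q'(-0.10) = 4.28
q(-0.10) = 0.55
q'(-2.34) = 8.09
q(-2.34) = -13.30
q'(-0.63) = 5.18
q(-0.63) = -1.96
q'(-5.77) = 13.92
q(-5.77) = -51.04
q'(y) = 4.11 - 1.7*y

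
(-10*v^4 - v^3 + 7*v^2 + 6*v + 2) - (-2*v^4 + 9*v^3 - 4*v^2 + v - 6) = -8*v^4 - 10*v^3 + 11*v^2 + 5*v + 8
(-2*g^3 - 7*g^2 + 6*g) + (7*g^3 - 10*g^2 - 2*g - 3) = 5*g^3 - 17*g^2 + 4*g - 3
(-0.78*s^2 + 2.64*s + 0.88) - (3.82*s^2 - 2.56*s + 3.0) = -4.6*s^2 + 5.2*s - 2.12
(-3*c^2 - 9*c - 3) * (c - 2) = -3*c^3 - 3*c^2 + 15*c + 6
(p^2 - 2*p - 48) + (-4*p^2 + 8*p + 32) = -3*p^2 + 6*p - 16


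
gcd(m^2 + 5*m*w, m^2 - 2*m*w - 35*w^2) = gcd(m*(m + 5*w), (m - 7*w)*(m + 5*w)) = m + 5*w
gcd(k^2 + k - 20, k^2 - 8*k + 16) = k - 4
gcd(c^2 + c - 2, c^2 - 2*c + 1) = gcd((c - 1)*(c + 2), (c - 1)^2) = c - 1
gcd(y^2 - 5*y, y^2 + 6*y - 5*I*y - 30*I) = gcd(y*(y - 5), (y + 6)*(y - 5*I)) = 1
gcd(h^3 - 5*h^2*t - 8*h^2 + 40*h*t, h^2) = h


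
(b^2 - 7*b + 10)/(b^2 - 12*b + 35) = (b - 2)/(b - 7)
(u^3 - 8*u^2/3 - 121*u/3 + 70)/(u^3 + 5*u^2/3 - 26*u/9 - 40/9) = 3*(u^2 - u - 42)/(3*u^2 + 10*u + 8)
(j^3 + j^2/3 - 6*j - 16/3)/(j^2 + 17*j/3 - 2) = (3*j^3 + j^2 - 18*j - 16)/(3*j^2 + 17*j - 6)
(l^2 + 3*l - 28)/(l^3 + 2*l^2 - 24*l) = (l + 7)/(l*(l + 6))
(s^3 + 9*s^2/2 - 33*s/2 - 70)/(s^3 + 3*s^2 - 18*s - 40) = (s + 7/2)/(s + 2)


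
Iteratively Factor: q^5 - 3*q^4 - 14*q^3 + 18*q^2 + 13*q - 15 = (q + 1)*(q^4 - 4*q^3 - 10*q^2 + 28*q - 15) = (q - 1)*(q + 1)*(q^3 - 3*q^2 - 13*q + 15) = (q - 1)^2*(q + 1)*(q^2 - 2*q - 15) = (q - 5)*(q - 1)^2*(q + 1)*(q + 3)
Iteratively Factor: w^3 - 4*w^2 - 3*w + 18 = (w + 2)*(w^2 - 6*w + 9) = (w - 3)*(w + 2)*(w - 3)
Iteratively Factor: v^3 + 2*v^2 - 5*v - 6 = (v + 1)*(v^2 + v - 6) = (v + 1)*(v + 3)*(v - 2)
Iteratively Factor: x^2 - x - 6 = (x + 2)*(x - 3)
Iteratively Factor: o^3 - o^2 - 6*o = (o - 3)*(o^2 + 2*o) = (o - 3)*(o + 2)*(o)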